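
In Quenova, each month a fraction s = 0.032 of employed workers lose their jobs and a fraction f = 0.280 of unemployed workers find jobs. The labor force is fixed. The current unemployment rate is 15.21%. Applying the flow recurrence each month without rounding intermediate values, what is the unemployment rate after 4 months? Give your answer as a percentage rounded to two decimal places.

Unemployment rate after four months ≈ 11.37%.

With a fixed labor force, u_{t+1} = u_t + s·(1−u_t) − f·u_t = u_t·(1−s−f) + s.
Here 1−s−f = 0.688 and s = 0.032.
u_1 = 0.152100 × 0.688 + 0.032 = 0.136645.
u_2 = 0.136645 × 0.688 + 0.032 = 0.126012.
u_3 = 0.126012 × 0.688 + 0.032 = 0.118696.
u_4 = 0.118696 × 0.688 + 0.032 = 0.113663.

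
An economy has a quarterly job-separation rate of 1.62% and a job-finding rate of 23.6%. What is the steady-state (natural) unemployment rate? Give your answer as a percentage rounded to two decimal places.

At steady state the flows balance: s·E = f·U, so U/(E+U) = s/(s+f).
u* = 1.62 / (1.62 + 23.6) = 1.62 / 25.22 = 6.42%.

Steady-state unemployment rate ≈ 6.42%.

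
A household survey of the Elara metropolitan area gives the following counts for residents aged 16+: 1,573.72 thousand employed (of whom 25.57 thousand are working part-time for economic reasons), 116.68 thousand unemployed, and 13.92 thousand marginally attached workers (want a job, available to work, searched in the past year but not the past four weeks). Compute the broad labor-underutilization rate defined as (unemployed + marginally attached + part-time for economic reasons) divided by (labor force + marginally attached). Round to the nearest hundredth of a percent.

Broad underutilization rate ≈ 9.16%.

Labor force = 1,573.72 + 116.68 = 1,690.40 thousand.
Numerator = 116.68 + 13.92 + 25.57 = 156.17 thousand.
Denominator = 1,690.40 + 13.92 = 1,704.32 thousand.
Broad rate = 156.17 / 1,704.32 = 9.16%.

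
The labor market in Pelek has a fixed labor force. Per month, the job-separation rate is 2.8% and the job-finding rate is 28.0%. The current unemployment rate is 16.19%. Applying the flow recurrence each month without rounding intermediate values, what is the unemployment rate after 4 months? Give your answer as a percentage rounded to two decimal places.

With a fixed labor force, u_{t+1} = u_t + s·(1−u_t) − f·u_t = u_t·(1−s−f) + s.
Here 1−s−f = 0.692 and s = 0.028.
u_1 = 0.161900 × 0.692 + 0.028 = 0.140035.
u_2 = 0.140035 × 0.692 + 0.028 = 0.124904.
u_3 = 0.124904 × 0.692 + 0.028 = 0.114434.
u_4 = 0.114434 × 0.692 + 0.028 = 0.107188.

Unemployment rate after four months ≈ 10.72%.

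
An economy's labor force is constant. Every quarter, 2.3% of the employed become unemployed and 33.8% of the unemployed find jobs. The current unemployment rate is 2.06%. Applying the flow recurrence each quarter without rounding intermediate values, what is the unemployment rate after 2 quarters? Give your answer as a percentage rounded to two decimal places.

With a fixed labor force, u_{t+1} = u_t + s·(1−u_t) − f·u_t = u_t·(1−s−f) + s.
Here 1−s−f = 0.639 and s = 0.023.
u_1 = 0.020600 × 0.639 + 0.023 = 0.036163.
u_2 = 0.036163 × 0.639 + 0.023 = 0.046108.

Unemployment rate after two quarters ≈ 4.61%.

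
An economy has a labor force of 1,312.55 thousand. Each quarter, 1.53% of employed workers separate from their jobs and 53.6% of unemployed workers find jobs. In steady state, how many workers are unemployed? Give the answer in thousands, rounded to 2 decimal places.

About 36.43 thousand are unemployed in steady state.

Steady-state unemployment rate u* = s/(s+f) = 1.53/(1.53+53.6) = 0.027753.
Unemployed = u* × labor force = 0.027753 × 1,312.55 ≈ 36.43 thousand.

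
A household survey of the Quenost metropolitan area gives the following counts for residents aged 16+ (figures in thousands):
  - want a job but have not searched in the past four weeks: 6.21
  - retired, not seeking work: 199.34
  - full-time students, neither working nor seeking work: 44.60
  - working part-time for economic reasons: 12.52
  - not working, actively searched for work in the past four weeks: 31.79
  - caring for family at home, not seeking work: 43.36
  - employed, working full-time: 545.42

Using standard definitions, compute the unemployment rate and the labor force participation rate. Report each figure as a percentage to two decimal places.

Unemployment rate ≈ 5.39%; labor force participation rate ≈ 66.77%.

Employed = 12.52 + 545.42 = 557.94 thousand (anyone who worked, including part-time for economic reasons, counts as employed).
Unemployed = 31.79 thousand.
Labor force = 557.94 + 31.79 = 589.73 thousand.
Not in labor force = 6.21 + 199.34 + 44.60 + 43.36 = 293.51 thousand (those not working and not actively searching are outside the labor force — including those who want a job but have given up searching).
Civilian working-age population = 589.73 + 293.51 = 883.24 thousand.
Unemployment rate = 31.79 / 589.73 = 5.39%.
Labor force participation rate = 589.73 / 883.24 = 66.77%.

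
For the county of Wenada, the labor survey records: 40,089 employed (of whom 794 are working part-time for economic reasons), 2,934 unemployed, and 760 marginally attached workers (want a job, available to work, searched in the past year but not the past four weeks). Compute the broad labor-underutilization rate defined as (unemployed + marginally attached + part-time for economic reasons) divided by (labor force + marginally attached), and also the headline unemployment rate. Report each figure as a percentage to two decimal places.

Labor force = 40,089 + 2,934 = 43,023.
Numerator = 2,934 + 760 + 794 = 4,488.
Denominator = 43,023 + 760 = 43,783.
Broad rate = 4,488 / 43,783 = 10.25%.
Headline unemployment rate = 2,934 / 43,023 = 6.82%.

Broad underutilization rate ≈ 10.25%; headline unemployment rate ≈ 6.82%.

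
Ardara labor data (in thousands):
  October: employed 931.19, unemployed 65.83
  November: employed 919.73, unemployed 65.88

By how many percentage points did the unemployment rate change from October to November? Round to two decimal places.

The unemployment rate changed by +0.08 percentage points.

October: labor force = 931.19 + 65.83 = 997.02; u = 65.83/997.02 = 6.60%.
November: labor force = 919.73 + 65.88 = 985.61; u = 65.88/985.61 = 6.68%.
Change = 6.68% − 6.60% = +0.08 pp.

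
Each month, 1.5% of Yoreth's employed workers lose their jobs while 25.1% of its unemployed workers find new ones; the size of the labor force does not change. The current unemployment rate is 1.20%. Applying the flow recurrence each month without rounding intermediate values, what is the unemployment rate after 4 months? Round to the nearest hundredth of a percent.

With a fixed labor force, u_{t+1} = u_t + s·(1−u_t) − f·u_t = u_t·(1−s−f) + s.
Here 1−s−f = 0.734 and s = 0.015.
u_1 = 0.012000 × 0.734 + 0.015 = 0.023808.
u_2 = 0.023808 × 0.734 + 0.015 = 0.032475.
u_3 = 0.032475 × 0.734 + 0.015 = 0.038837.
u_4 = 0.038837 × 0.734 + 0.015 = 0.043506.

Unemployment rate after four months ≈ 4.35%.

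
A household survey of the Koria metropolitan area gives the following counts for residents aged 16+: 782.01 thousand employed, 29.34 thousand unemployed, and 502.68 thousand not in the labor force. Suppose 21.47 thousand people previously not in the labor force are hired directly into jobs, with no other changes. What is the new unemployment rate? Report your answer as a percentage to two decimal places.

New unemployment rate ≈ 3.52%.

Initially, labor force = 782.01 + 29.34 = 811.35 thousand, so u = 29.34/811.35 = 3.62%.
After the change, employed and labor force both rise by 21.47; unemployed unchanged → E = 803.48, U = 29.34, labor force = 832.82 thousand.
New unemployment rate = 29.34 / 832.82 = 3.52%.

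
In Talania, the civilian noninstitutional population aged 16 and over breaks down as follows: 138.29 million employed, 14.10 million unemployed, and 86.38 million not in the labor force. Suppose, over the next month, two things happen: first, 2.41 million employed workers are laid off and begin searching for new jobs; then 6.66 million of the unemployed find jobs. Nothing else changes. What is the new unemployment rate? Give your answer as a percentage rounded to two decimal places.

New unemployment rate ≈ 6.46%.

Initially, labor force = 138.29 + 14.10 = 152.39 million, so u = 14.10/152.39 = 9.25%.
After the first change, employed falls and unemployed rises by 2.41; labor force unchanged → E = 135.88, U = 16.51, labor force = 152.39 million.
After the second change, unemployed falls and employed rises by 6.66; labor force unchanged → E = 142.54, U = 9.85, labor force = 152.39 million.
New unemployment rate = 9.85 / 152.39 = 6.46%.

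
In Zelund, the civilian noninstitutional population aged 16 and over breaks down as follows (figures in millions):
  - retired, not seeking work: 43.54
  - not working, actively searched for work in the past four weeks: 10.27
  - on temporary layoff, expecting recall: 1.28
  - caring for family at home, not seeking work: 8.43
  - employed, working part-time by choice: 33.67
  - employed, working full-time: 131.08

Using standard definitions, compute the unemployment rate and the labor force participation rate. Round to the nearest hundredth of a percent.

Unemployment rate ≈ 6.55%; labor force participation rate ≈ 77.23%.

Employed = 33.67 + 131.08 = 164.75 million.
Unemployed = 10.27 + 1.28 = 11.55 million (jobless and actively searching, or on temporary layoff).
Labor force = 164.75 + 11.55 = 176.30 million.
Not in labor force = 43.54 + 8.43 = 51.97 million (those not working and not actively searching are outside the labor force).
Civilian working-age population = 176.30 + 51.97 = 228.27 million.
Unemployment rate = 11.55 / 176.30 = 6.55%.
Labor force participation rate = 176.30 / 228.27 = 77.23%.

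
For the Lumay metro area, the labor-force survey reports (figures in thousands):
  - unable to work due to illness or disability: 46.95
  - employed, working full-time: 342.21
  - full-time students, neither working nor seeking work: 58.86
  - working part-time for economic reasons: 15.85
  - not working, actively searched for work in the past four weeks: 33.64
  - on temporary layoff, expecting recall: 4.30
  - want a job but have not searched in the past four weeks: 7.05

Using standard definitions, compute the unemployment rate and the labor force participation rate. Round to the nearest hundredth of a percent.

Unemployment rate ≈ 9.58%; labor force participation rate ≈ 77.82%.

Employed = 342.21 + 15.85 = 358.06 thousand (anyone who worked, including part-time for economic reasons, counts as employed).
Unemployed = 33.64 + 4.30 = 37.94 thousand (jobless and actively searching, or on temporary layoff).
Labor force = 358.06 + 37.94 = 396.00 thousand.
Not in labor force = 46.95 + 58.86 + 7.05 = 112.86 thousand (those not working and not actively searching are outside the labor force — including those who want a job but have given up searching).
Civilian working-age population = 396.00 + 112.86 = 508.86 thousand.
Unemployment rate = 37.94 / 396.00 = 9.58%.
Labor force participation rate = 396.00 / 508.86 = 77.82%.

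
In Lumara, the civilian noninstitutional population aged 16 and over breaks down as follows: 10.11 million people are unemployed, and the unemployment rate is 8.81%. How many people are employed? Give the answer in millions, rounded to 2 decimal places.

Labor force = U / u = 10.11 / 0.0881 ≈ 114.76 million.
Employed = labor force − unemployed = 114.76 − 10.11 = 104.65 million.

About 104.65 million are employed.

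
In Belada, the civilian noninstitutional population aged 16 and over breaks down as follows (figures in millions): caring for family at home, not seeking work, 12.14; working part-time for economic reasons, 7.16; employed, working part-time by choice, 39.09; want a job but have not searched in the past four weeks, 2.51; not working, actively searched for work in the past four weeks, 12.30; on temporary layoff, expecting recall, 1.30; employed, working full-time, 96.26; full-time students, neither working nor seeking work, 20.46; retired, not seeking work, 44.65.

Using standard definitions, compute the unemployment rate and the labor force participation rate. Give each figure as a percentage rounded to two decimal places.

Employed = 7.16 + 39.09 + 96.26 = 142.51 million (anyone who worked, including part-time for economic reasons, counts as employed).
Unemployed = 12.30 + 1.30 = 13.60 million (jobless and actively searching, or on temporary layoff).
Labor force = 142.51 + 13.60 = 156.11 million.
Not in labor force = 12.14 + 2.51 + 20.46 + 44.65 = 79.76 million (those not working and not actively searching are outside the labor force — including those who want a job but have given up searching).
Civilian working-age population = 156.11 + 79.76 = 235.87 million.
Unemployment rate = 13.60 / 156.11 = 8.71%.
Labor force participation rate = 156.11 / 235.87 = 66.18%.

Unemployment rate ≈ 8.71%; labor force participation rate ≈ 66.18%.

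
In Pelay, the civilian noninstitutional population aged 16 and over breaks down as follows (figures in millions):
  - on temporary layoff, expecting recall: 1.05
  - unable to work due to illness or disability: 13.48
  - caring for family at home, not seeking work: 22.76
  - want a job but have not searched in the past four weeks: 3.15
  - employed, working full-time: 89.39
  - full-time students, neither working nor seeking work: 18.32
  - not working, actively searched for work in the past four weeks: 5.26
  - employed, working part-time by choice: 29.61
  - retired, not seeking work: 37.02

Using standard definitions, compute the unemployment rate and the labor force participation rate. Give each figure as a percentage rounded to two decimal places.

Unemployment rate ≈ 5.04%; labor force participation rate ≈ 56.95%.

Employed = 89.39 + 29.61 = 119.00 million.
Unemployed = 1.05 + 5.26 = 6.31 million (jobless and actively searching, or on temporary layoff).
Labor force = 119.00 + 6.31 = 125.31 million.
Not in labor force = 13.48 + 22.76 + 3.15 + 18.32 + 37.02 = 94.73 million (those not working and not actively searching are outside the labor force — including those who want a job but have given up searching).
Civilian working-age population = 125.31 + 94.73 = 220.04 million.
Unemployment rate = 6.31 / 125.31 = 5.04%.
Labor force participation rate = 125.31 / 220.04 = 56.95%.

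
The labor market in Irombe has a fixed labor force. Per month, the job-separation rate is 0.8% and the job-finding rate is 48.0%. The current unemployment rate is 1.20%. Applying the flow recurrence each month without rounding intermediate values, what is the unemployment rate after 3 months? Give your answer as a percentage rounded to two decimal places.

Unemployment rate after three months ≈ 1.58%.

With a fixed labor force, u_{t+1} = u_t + s·(1−u_t) − f·u_t = u_t·(1−s−f) + s.
Here 1−s−f = 0.512 and s = 0.008.
u_1 = 0.012000 × 0.512 + 0.008 = 0.014144.
u_2 = 0.014144 × 0.512 + 0.008 = 0.015242.
u_3 = 0.015242 × 0.512 + 0.008 = 0.015804.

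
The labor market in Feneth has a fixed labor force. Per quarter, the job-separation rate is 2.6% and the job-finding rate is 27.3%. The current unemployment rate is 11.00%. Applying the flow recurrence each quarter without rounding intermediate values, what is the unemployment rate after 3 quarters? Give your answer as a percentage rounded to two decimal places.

Unemployment rate after three quarters ≈ 9.49%.

With a fixed labor force, u_{t+1} = u_t + s·(1−u_t) − f·u_t = u_t·(1−s−f) + s.
Here 1−s−f = 0.701 and s = 0.026.
u_1 = 0.110000 × 0.701 + 0.026 = 0.103110.
u_2 = 0.103110 × 0.701 + 0.026 = 0.098280.
u_3 = 0.098280 × 0.701 + 0.026 = 0.094894.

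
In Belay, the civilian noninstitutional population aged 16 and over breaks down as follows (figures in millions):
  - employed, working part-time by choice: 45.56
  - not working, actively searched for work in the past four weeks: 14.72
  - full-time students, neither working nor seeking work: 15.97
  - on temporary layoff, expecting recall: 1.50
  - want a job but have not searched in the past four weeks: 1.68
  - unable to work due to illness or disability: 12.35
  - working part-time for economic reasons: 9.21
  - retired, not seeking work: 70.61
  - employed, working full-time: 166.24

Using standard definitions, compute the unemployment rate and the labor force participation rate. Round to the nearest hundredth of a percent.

Employed = 45.56 + 9.21 + 166.24 = 221.01 million (anyone who worked, including part-time for economic reasons, counts as employed).
Unemployed = 14.72 + 1.50 = 16.22 million (jobless and actively searching, or on temporary layoff).
Labor force = 221.01 + 16.22 = 237.23 million.
Not in labor force = 15.97 + 1.68 + 12.35 + 70.61 = 100.61 million (those not working and not actively searching are outside the labor force — including those who want a job but have given up searching).
Civilian working-age population = 237.23 + 100.61 = 337.84 million.
Unemployment rate = 16.22 / 237.23 = 6.84%.
Labor force participation rate = 237.23 / 337.84 = 70.22%.

Unemployment rate ≈ 6.84%; labor force participation rate ≈ 70.22%.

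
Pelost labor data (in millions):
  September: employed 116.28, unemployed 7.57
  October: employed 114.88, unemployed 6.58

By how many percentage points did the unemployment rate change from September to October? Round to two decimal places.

September: labor force = 116.28 + 7.57 = 123.85; u = 7.57/123.85 = 6.11%.
October: labor force = 114.88 + 6.58 = 121.46; u = 6.58/121.46 = 5.42%.
Change = 5.42% − 6.11% = −0.69 pp.

The unemployment rate changed by −0.69 percentage points.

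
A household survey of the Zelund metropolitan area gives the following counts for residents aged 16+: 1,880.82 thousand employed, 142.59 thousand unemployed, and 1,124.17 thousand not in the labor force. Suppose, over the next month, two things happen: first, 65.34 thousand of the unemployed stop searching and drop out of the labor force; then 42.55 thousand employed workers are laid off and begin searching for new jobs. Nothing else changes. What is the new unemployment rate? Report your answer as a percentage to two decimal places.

Initially, labor force = 1,880.82 + 142.59 = 2,023.41 thousand, so u = 142.59/2,023.41 = 7.05%.
After the first change, unemployed and labor force both fall by 65.34 → E = 1,880.82, U = 77.25, labor force = 1,958.07 thousand.
After the second change, employed falls and unemployed rises by 42.55; labor force unchanged → E = 1,838.27, U = 119.80, labor force = 1,958.07 thousand.
New unemployment rate = 119.80 / 1,958.07 = 6.12%.

New unemployment rate ≈ 6.12%.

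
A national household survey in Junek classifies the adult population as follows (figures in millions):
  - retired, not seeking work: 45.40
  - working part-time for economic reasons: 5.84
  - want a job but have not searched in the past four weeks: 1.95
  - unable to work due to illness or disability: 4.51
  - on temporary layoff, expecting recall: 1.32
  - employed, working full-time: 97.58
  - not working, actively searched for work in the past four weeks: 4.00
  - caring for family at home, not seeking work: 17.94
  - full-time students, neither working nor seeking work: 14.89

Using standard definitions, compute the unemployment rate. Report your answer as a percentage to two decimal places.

Unemployment rate ≈ 4.89%.

Employed = 5.84 + 97.58 = 103.42 million (anyone who worked, including part-time for economic reasons, counts as employed).
Unemployed = 1.32 + 4.00 = 5.32 million (jobless and actively searching, or on temporary layoff).
Labor force = 103.42 + 5.32 = 108.74 million.
Unemployment rate = 5.32 / 108.74 = 4.89%.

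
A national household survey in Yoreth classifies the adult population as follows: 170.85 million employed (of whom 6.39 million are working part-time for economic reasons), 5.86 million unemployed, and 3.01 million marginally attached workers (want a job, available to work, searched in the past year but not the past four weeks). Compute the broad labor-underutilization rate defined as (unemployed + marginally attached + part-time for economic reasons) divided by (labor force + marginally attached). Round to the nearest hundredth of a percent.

Labor force = 170.85 + 5.86 = 176.71 million.
Numerator = 5.86 + 3.01 + 6.39 = 15.26 million.
Denominator = 176.71 + 3.01 = 179.72 million.
Broad rate = 15.26 / 179.72 = 8.49%.

Broad underutilization rate ≈ 8.49%.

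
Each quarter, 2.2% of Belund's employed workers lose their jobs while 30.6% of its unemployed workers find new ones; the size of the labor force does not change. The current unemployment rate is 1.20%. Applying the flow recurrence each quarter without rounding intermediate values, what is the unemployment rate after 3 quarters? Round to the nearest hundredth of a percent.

With a fixed labor force, u_{t+1} = u_t + s·(1−u_t) − f·u_t = u_t·(1−s−f) + s.
Here 1−s−f = 0.672 and s = 0.022.
u_1 = 0.012000 × 0.672 + 0.022 = 0.030064.
u_2 = 0.030064 × 0.672 + 0.022 = 0.042203.
u_3 = 0.042203 × 0.672 + 0.022 = 0.050360.

Unemployment rate after three quarters ≈ 5.04%.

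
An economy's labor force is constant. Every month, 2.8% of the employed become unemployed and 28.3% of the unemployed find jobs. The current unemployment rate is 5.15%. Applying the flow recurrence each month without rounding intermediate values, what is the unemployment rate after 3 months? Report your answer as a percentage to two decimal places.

Unemployment rate after three months ≈ 7.74%.

With a fixed labor force, u_{t+1} = u_t + s·(1−u_t) − f·u_t = u_t·(1−s−f) + s.
Here 1−s−f = 0.689 and s = 0.028.
u_1 = 0.051500 × 0.689 + 0.028 = 0.063483.
u_2 = 0.063483 × 0.689 + 0.028 = 0.071740.
u_3 = 0.071740 × 0.689 + 0.028 = 0.077429.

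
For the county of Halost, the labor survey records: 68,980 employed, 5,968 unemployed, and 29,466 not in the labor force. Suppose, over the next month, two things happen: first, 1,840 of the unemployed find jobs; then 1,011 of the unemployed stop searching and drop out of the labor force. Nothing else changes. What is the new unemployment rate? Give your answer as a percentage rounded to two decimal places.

Initially, labor force = 68,980 + 5,968 = 74,948, so u = 5,968/74,948 = 7.96%.
After the first change, unemployed falls and employed rises by 1,840; labor force unchanged → E = 70,820, U = 4,128, labor force = 74,948.
After the second change, unemployed and labor force both fall by 1,011 → E = 70,820, U = 3,117, labor force = 73,937.
New unemployment rate = 3,117 / 73,937 = 4.22%.

New unemployment rate ≈ 4.22%.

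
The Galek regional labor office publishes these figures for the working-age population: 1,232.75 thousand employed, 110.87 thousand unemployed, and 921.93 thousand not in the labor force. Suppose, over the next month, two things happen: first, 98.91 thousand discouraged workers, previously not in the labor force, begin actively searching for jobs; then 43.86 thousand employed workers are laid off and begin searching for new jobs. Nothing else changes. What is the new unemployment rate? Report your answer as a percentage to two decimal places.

Initially, labor force = 1,232.75 + 110.87 = 1,343.62 thousand, so u = 110.87/1,343.62 = 8.25%.
After the first change, unemployed and labor force both rise by 98.91 → E = 1,232.75, U = 209.78, labor force = 1,442.53 thousand.
After the second change, employed falls and unemployed rises by 43.86; labor force unchanged → E = 1,188.89, U = 253.64, labor force = 1,442.53 thousand.
New unemployment rate = 253.64 / 1,442.53 = 17.58%.

New unemployment rate ≈ 17.58%.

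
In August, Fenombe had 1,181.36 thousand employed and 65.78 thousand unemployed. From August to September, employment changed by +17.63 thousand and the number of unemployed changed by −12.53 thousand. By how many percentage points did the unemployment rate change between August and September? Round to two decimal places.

August: labor force = 1,181.36 + 65.78 = 1,247.14; u = 65.78/1,247.14 = 5.27%.
September: labor force = 1,198.99 + 53.25 = 1,252.24; u = 53.25/1,252.24 = 4.25%.
Change = 4.25% − 5.27% = −1.02 pp.

The unemployment rate changed by −1.02 percentage points.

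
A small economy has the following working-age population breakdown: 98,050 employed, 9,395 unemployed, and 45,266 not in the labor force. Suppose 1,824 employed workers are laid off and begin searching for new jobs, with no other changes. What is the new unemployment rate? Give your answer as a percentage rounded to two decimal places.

Initially, labor force = 98,050 + 9,395 = 107,445, so u = 9,395/107,445 = 8.74%.
After the change, employed falls and unemployed rises by 1,824; labor force unchanged → E = 96,226, U = 11,219, labor force = 107,445.
New unemployment rate = 11,219 / 107,445 = 10.44%.

New unemployment rate ≈ 10.44%.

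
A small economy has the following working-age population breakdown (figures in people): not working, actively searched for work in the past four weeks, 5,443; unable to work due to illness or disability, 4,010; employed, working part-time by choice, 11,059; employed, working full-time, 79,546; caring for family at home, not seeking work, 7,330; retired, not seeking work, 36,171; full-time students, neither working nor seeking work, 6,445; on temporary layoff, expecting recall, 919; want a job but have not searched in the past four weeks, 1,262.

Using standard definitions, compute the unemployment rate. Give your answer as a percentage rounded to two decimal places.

Unemployment rate ≈ 6.56%.

Employed = 11,059 + 79,546 = 90,605.
Unemployed = 5,443 + 919 = 6,362 (jobless and actively searching, or on temporary layoff).
Labor force = 90,605 + 6,362 = 96,967.
Unemployment rate = 6,362 / 96,967 = 6.56%.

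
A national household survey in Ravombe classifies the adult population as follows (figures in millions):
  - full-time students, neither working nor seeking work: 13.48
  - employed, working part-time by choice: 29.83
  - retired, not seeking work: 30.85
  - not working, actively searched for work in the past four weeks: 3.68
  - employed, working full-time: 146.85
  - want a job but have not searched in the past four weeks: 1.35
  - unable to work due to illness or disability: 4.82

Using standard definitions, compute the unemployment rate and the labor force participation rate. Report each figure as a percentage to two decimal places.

Employed = 29.83 + 146.85 = 176.68 million.
Unemployed = 3.68 million.
Labor force = 176.68 + 3.68 = 180.36 million.
Not in labor force = 13.48 + 30.85 + 1.35 + 4.82 = 50.50 million (those not working and not actively searching are outside the labor force — including those who want a job but have given up searching).
Civilian working-age population = 180.36 + 50.50 = 230.86 million.
Unemployment rate = 3.68 / 180.36 = 2.04%.
Labor force participation rate = 180.36 / 230.86 = 78.13%.

Unemployment rate ≈ 2.04%; labor force participation rate ≈ 78.13%.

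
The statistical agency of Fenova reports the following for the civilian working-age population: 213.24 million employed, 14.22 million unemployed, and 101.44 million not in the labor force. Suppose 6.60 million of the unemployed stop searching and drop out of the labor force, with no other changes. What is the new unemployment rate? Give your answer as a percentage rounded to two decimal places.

Initially, labor force = 213.24 + 14.22 = 227.46 million, so u = 14.22/227.46 = 6.25%.
After the change, unemployed and labor force both fall by 6.60 → E = 213.24, U = 7.62, labor force = 220.86 million.
New unemployment rate = 7.62 / 220.86 = 3.45%.

New unemployment rate ≈ 3.45%.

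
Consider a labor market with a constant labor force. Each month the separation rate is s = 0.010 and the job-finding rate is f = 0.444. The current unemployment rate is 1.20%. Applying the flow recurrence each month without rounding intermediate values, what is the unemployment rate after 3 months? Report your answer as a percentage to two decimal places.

Unemployment rate after three months ≈ 2.04%.

With a fixed labor force, u_{t+1} = u_t + s·(1−u_t) − f·u_t = u_t·(1−s−f) + s.
Here 1−s−f = 0.546 and s = 0.010.
u_1 = 0.012000 × 0.546 + 0.010 = 0.016552.
u_2 = 0.016552 × 0.546 + 0.010 = 0.019037.
u_3 = 0.019037 × 0.546 + 0.010 = 0.020394.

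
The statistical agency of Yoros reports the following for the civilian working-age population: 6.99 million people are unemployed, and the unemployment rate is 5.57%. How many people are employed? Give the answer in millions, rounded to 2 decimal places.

About 118.50 million are employed.

Labor force = U / u = 6.99 / 0.0557 ≈ 125.49 million.
Employed = labor force − unemployed = 125.49 − 6.99 = 118.50 million.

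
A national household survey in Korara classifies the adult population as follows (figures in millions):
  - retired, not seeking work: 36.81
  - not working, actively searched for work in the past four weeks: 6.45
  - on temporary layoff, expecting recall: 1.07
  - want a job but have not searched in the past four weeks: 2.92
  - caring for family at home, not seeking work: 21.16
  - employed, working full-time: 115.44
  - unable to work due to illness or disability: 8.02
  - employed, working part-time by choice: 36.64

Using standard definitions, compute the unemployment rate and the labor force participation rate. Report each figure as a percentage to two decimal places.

Unemployment rate ≈ 4.71%; labor force participation rate ≈ 69.84%.

Employed = 115.44 + 36.64 = 152.08 million.
Unemployed = 6.45 + 1.07 = 7.52 million (jobless and actively searching, or on temporary layoff).
Labor force = 152.08 + 7.52 = 159.60 million.
Not in labor force = 36.81 + 2.92 + 21.16 + 8.02 = 68.91 million (those not working and not actively searching are outside the labor force — including those who want a job but have given up searching).
Civilian working-age population = 159.60 + 68.91 = 228.51 million.
Unemployment rate = 7.52 / 159.60 = 4.71%.
Labor force participation rate = 159.60 / 228.51 = 69.84%.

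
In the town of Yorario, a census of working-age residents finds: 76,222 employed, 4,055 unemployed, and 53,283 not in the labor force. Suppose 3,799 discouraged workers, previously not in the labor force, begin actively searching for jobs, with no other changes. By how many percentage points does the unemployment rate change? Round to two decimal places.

The unemployment rate changes by +4.29 percentage points.

Initially, labor force = 76,222 + 4,055 = 80,277, so u = 4,055/80,277 = 5.05%.
After the change, unemployed and labor force both rise by 3,799 → E = 76,222, U = 7,854, labor force = 84,076.
New unemployment rate = 7,854 / 84,076 = 9.34%.
Change = 9.34% − 5.05% = +4.29 percentage points.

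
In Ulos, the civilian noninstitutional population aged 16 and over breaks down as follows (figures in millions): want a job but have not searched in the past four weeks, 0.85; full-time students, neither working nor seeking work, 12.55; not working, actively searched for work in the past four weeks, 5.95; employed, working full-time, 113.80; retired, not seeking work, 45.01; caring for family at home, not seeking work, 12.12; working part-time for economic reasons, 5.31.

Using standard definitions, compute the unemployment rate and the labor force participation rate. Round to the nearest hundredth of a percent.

Employed = 113.80 + 5.31 = 119.11 million (anyone who worked, including part-time for economic reasons, counts as employed).
Unemployed = 5.95 million.
Labor force = 119.11 + 5.95 = 125.06 million.
Not in labor force = 0.85 + 12.55 + 45.01 + 12.12 = 70.53 million (those not working and not actively searching are outside the labor force — including those who want a job but have given up searching).
Civilian working-age population = 125.06 + 70.53 = 195.59 million.
Unemployment rate = 5.95 / 125.06 = 4.76%.
Labor force participation rate = 125.06 / 195.59 = 63.94%.

Unemployment rate ≈ 4.76%; labor force participation rate ≈ 63.94%.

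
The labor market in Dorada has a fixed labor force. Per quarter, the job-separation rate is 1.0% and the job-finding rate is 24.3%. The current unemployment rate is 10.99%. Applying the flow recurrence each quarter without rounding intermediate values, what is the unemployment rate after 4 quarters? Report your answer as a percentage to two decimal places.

With a fixed labor force, u_{t+1} = u_t + s·(1−u_t) − f·u_t = u_t·(1−s−f) + s.
Here 1−s−f = 0.747 and s = 0.010.
u_1 = 0.109900 × 0.747 + 0.010 = 0.092095.
u_2 = 0.092095 × 0.747 + 0.010 = 0.078795.
u_3 = 0.078795 × 0.747 + 0.010 = 0.068860.
u_4 = 0.068860 × 0.747 + 0.010 = 0.061438.

Unemployment rate after four quarters ≈ 6.14%.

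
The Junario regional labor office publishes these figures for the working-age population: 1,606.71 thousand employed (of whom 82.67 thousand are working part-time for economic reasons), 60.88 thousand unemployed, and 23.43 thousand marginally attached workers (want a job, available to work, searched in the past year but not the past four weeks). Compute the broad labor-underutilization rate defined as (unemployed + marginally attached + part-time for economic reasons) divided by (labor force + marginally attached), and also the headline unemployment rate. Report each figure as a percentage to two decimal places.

Labor force = 1,606.71 + 60.88 = 1,667.59 thousand.
Numerator = 60.88 + 23.43 + 82.67 = 166.98 thousand.
Denominator = 1,667.59 + 23.43 = 1,691.02 thousand.
Broad rate = 166.98 / 1,691.02 = 9.87%.
Headline unemployment rate = 60.88 / 1,667.59 = 3.65%.

Broad underutilization rate ≈ 9.87%; headline unemployment rate ≈ 3.65%.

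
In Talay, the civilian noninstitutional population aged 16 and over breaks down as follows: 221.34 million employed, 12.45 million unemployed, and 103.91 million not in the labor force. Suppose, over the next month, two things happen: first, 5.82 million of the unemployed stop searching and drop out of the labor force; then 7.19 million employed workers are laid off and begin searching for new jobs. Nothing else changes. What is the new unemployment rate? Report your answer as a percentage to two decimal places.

New unemployment rate ≈ 6.06%.

Initially, labor force = 221.34 + 12.45 = 233.79 million, so u = 12.45/233.79 = 5.33%.
After the first change, unemployed and labor force both fall by 5.82 → E = 221.34, U = 6.63, labor force = 227.97 million.
After the second change, employed falls and unemployed rises by 7.19; labor force unchanged → E = 214.15, U = 13.82, labor force = 227.97 million.
New unemployment rate = 13.82 / 227.97 = 6.06%.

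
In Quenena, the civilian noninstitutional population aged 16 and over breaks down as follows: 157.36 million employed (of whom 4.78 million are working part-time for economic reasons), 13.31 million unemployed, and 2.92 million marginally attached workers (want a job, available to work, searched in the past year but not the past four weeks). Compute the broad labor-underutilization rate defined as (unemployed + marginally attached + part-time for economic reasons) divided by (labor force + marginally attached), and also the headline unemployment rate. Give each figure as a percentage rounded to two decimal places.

Labor force = 157.36 + 13.31 = 170.67 million.
Numerator = 13.31 + 2.92 + 4.78 = 21.01 million.
Denominator = 170.67 + 2.92 = 173.59 million.
Broad rate = 21.01 / 173.59 = 12.10%.
Headline unemployment rate = 13.31 / 170.67 = 7.80%.

Broad underutilization rate ≈ 12.10%; headline unemployment rate ≈ 7.80%.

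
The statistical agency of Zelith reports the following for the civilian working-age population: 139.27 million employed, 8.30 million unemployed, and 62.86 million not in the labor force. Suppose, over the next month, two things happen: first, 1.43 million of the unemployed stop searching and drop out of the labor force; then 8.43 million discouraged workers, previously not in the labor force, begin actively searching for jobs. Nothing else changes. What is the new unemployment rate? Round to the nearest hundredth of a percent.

New unemployment rate ≈ 9.90%.

Initially, labor force = 139.27 + 8.30 = 147.57 million, so u = 8.30/147.57 = 5.62%.
After the first change, unemployed and labor force both fall by 1.43 → E = 139.27, U = 6.87, labor force = 146.14 million.
After the second change, unemployed and labor force both rise by 8.43 → E = 139.27, U = 15.30, labor force = 154.57 million.
New unemployment rate = 15.30 / 154.57 = 9.90%.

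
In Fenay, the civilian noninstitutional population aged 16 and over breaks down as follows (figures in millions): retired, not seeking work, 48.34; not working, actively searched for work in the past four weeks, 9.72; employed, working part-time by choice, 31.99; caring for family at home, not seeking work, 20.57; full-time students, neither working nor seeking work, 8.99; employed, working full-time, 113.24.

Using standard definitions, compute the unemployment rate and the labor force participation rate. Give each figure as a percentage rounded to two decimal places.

Unemployment rate ≈ 6.27%; labor force participation rate ≈ 66.54%.

Employed = 31.99 + 113.24 = 145.23 million.
Unemployed = 9.72 million.
Labor force = 145.23 + 9.72 = 154.95 million.
Not in labor force = 48.34 + 20.57 + 8.99 = 77.90 million (those not working and not actively searching are outside the labor force).
Civilian working-age population = 154.95 + 77.90 = 232.85 million.
Unemployment rate = 9.72 / 154.95 = 6.27%.
Labor force participation rate = 154.95 / 232.85 = 66.54%.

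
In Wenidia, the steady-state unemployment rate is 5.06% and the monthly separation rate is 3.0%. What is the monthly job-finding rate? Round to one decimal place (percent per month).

From u* = s/(s+f): f = s·(1−u)/u.
f = 3.0 × (1 − 0.0506) / 0.0506 = 2.8482 / 0.0506 ≈ 56.3% per month.

Job-finding rate ≈ 56.3% per month.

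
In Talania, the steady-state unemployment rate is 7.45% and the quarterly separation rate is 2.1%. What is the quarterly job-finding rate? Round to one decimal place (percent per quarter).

From u* = s/(s+f): f = s·(1−u)/u.
f = 2.1 × (1 − 0.0745) / 0.0745 = 1.9436 / 0.0745 ≈ 26.1% per quarter.

Job-finding rate ≈ 26.1% per quarter.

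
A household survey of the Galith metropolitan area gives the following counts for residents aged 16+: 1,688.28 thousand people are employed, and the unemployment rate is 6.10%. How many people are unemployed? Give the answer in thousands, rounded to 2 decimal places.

About 109.68 thousand are unemployed.

Let U be the number unemployed. The labor force is E + U, and U/(E+U) = 0.0610.
So U = 0.0610 × 1,688.28 / (1 − 0.0610) = 102.9851 / 0.9390 ≈ 109.68 thousand.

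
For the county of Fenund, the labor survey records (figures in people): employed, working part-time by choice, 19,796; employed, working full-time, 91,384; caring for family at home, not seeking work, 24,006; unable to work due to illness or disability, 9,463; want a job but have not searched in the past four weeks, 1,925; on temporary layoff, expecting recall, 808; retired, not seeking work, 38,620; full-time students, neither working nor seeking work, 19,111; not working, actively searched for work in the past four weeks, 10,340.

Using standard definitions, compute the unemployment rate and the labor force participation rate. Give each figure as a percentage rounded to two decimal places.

Employed = 19,796 + 91,384 = 111,180.
Unemployed = 808 + 10,340 = 11,148 (jobless and actively searching, or on temporary layoff).
Labor force = 111,180 + 11,148 = 122,328.
Not in labor force = 24,006 + 9,463 + 1,925 + 38,620 + 19,111 = 93,125 (those not working and not actively searching are outside the labor force — including those who want a job but have given up searching).
Civilian working-age population = 122,328 + 93,125 = 215,453.
Unemployment rate = 11,148 / 122,328 = 9.11%.
Labor force participation rate = 122,328 / 215,453 = 56.78%.

Unemployment rate ≈ 9.11%; labor force participation rate ≈ 56.78%.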